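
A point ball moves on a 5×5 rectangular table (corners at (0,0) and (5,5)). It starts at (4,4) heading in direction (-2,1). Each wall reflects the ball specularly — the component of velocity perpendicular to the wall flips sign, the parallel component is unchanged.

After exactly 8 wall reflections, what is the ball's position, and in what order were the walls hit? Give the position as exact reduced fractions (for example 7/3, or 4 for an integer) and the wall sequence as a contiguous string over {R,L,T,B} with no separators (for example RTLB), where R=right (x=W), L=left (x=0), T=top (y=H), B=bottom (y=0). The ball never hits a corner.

1. t=1 → T at (2,5); v=(-2,-1)
2. t=1 → L at (0,4); v=(2,-1)
3. t=5/2 → R at (5,3/2); v=(-2,-1)
4. t=3/2 → B at (2,0); v=(-2,1)
5. t=1 → L at (0,1); v=(2,1)
6. t=5/2 → R at (5,7/2); v=(-2,1)
7. t=3/2 → T at (2,5); v=(-2,-1)
8. t=1 → L at (0,4); v=(2,-1)

Final position: (0,4)
Wall sequence: TLRBLRTL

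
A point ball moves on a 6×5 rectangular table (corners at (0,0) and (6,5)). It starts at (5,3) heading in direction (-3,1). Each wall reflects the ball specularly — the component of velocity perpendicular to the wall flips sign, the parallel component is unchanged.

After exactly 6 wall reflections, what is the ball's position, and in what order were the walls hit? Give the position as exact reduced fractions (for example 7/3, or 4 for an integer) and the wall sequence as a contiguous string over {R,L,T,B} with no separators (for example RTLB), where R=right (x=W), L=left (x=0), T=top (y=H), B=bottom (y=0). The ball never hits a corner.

Final position: (6,2/3)
Wall sequence: LTRLBR

1. t=5/3 → L at (0,14/3); v=(3,1)
2. t=1/3 → T at (1,5); v=(3,-1)
3. t=5/3 → R at (6,10/3); v=(-3,-1)
4. t=2 → L at (0,4/3); v=(3,-1)
5. t=4/3 → B at (4,0); v=(3,1)
6. t=2/3 → R at (6,2/3); v=(-3,1)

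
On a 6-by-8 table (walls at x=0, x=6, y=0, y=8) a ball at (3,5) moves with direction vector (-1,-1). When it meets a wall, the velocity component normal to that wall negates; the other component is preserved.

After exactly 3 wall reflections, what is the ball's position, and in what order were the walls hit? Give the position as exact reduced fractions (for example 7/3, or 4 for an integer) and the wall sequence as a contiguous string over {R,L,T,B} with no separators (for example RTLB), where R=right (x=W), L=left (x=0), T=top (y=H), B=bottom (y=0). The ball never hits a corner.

Final position: (6,4)
Wall sequence: LBR

1. t=3 → L at (0,2); v=(1,-1)
2. t=2 → B at (2,0); v=(1,1)
3. t=4 → R at (6,4); v=(-1,1)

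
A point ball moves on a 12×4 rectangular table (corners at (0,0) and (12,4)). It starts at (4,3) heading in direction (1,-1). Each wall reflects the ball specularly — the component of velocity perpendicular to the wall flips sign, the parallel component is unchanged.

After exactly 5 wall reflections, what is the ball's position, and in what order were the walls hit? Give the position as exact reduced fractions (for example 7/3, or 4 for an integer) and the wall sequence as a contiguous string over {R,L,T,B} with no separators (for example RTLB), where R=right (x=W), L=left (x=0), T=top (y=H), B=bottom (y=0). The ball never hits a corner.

Final position: (5,4)
Wall sequence: BTRBT

1. t=3 → B at (7,0); v=(1,1)
2. t=4 → T at (11,4); v=(1,-1)
3. t=1 → R at (12,3); v=(-1,-1)
4. t=3 → B at (9,0); v=(-1,1)
5. t=4 → T at (5,4); v=(-1,-1)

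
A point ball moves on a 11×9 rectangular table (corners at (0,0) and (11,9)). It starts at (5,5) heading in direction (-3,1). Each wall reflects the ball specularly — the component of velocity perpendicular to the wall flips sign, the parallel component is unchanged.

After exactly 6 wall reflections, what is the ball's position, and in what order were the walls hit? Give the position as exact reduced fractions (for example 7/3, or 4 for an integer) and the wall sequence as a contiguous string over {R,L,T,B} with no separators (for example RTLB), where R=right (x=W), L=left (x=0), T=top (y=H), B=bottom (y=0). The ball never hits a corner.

Final position: (10,0)
Wall sequence: LTRLRB

1. t=5/3 → L at (0,20/3); v=(3,1)
2. t=7/3 → T at (7,9); v=(3,-1)
3. t=4/3 → R at (11,23/3); v=(-3,-1)
4. t=11/3 → L at (0,4); v=(3,-1)
5. t=11/3 → R at (11,1/3); v=(-3,-1)
6. t=1/3 → B at (10,0); v=(-3,1)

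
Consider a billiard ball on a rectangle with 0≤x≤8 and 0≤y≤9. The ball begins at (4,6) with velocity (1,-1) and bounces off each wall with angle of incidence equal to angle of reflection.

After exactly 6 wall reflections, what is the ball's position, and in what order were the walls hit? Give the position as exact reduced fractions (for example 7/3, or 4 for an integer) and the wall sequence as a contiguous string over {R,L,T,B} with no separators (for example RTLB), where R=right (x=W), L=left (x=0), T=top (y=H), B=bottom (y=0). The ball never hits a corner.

1. t=4 → R at (8,2); v=(-1,-1)
2. t=2 → B at (6,0); v=(-1,1)
3. t=6 → L at (0,6); v=(1,1)
4. t=3 → T at (3,9); v=(1,-1)
5. t=5 → R at (8,4); v=(-1,-1)
6. t=4 → B at (4,0); v=(-1,1)

Final position: (4,0)
Wall sequence: RBLTRB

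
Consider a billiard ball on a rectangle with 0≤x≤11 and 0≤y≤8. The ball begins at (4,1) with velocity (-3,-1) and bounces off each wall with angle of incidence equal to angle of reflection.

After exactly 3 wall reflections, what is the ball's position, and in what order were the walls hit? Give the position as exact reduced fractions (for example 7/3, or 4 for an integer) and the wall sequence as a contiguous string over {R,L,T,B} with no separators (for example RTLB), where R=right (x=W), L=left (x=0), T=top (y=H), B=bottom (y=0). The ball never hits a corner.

Final position: (11,4)
Wall sequence: BLR

1. t=1 → B at (1,0); v=(-3,1)
2. t=1/3 → L at (0,1/3); v=(3,1)
3. t=11/3 → R at (11,4); v=(-3,1)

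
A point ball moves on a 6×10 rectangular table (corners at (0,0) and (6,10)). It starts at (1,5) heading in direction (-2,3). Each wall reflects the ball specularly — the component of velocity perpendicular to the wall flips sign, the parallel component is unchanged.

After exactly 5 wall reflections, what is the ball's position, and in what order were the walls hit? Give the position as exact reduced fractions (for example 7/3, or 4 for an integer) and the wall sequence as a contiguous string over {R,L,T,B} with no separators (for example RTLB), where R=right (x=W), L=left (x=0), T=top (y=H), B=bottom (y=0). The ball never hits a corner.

1. t=1/2 → L at (0,13/2); v=(2,3)
2. t=7/6 → T at (7/3,10); v=(2,-3)
3. t=11/6 → R at (6,9/2); v=(-2,-3)
4. t=3/2 → B at (3,0); v=(-2,3)
5. t=3/2 → L at (0,9/2); v=(2,3)

Final position: (0,9/2)
Wall sequence: LTRBL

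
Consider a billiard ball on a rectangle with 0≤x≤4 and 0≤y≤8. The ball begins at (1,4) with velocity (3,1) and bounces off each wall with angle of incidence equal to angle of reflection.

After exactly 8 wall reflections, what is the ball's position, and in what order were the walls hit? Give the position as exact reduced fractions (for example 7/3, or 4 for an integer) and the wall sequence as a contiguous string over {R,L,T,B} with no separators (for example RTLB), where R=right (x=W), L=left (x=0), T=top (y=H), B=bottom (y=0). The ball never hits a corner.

Final position: (4,3)
Wall sequence: RLRTLRLR

1. t=1 → R at (4,5); v=(-3,1)
2. t=4/3 → L at (0,19/3); v=(3,1)
3. t=4/3 → R at (4,23/3); v=(-3,1)
4. t=1/3 → T at (3,8); v=(-3,-1)
5. t=1 → L at (0,7); v=(3,-1)
6. t=4/3 → R at (4,17/3); v=(-3,-1)
7. t=4/3 → L at (0,13/3); v=(3,-1)
8. t=4/3 → R at (4,3); v=(-3,-1)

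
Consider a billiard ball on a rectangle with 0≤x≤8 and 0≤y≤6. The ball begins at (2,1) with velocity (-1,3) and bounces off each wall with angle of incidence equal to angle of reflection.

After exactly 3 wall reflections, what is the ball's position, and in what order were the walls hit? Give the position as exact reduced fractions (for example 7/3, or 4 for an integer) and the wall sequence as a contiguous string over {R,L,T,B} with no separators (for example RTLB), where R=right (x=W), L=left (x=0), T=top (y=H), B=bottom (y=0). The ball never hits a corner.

Final position: (5/3,0)
Wall sequence: TLB

1. t=5/3 → T at (1/3,6); v=(-1,-3)
2. t=1/3 → L at (0,5); v=(1,-3)
3. t=5/3 → B at (5/3,0); v=(1,3)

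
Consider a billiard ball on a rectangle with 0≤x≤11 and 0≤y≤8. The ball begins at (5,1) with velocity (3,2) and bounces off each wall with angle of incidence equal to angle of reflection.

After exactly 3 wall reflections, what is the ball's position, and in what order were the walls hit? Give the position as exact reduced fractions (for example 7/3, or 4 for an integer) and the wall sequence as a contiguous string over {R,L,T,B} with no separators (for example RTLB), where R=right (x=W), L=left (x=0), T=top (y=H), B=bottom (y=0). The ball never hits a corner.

1. t=2 → R at (11,5); v=(-3,2)
2. t=3/2 → T at (13/2,8); v=(-3,-2)
3. t=13/6 → L at (0,11/3); v=(3,-2)

Final position: (0,11/3)
Wall sequence: RTL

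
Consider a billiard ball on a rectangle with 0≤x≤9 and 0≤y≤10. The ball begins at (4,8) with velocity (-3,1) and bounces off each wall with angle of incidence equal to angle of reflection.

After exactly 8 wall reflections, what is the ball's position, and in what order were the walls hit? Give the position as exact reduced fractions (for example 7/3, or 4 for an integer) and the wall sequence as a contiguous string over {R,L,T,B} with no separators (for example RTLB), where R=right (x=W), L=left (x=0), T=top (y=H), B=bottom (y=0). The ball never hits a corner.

1. t=4/3 → L at (0,28/3); v=(3,1)
2. t=2/3 → T at (2,10); v=(3,-1)
3. t=7/3 → R at (9,23/3); v=(-3,-1)
4. t=3 → L at (0,14/3); v=(3,-1)
5. t=3 → R at (9,5/3); v=(-3,-1)
6. t=5/3 → B at (4,0); v=(-3,1)
7. t=4/3 → L at (0,4/3); v=(3,1)
8. t=3 → R at (9,13/3); v=(-3,1)

Final position: (9,13/3)
Wall sequence: LTRLRBLR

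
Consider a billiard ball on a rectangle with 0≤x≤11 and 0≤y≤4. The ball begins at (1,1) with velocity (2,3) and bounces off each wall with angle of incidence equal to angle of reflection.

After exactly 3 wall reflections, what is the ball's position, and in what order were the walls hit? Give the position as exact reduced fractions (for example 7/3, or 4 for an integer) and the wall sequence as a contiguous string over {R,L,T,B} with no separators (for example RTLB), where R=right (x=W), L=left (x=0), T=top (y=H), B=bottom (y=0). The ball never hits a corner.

Final position: (25/3,4)
Wall sequence: TBT

1. t=1 → T at (3,4); v=(2,-3)
2. t=4/3 → B at (17/3,0); v=(2,3)
3. t=4/3 → T at (25/3,4); v=(2,-3)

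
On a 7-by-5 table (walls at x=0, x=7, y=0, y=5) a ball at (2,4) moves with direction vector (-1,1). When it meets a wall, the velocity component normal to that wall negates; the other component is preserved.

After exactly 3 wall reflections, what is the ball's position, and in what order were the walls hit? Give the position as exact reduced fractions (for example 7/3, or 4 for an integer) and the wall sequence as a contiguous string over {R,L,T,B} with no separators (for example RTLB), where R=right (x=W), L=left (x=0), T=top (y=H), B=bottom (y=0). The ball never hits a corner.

1. t=1 → T at (1,5); v=(-1,-1)
2. t=1 → L at (0,4); v=(1,-1)
3. t=4 → B at (4,0); v=(1,1)

Final position: (4,0)
Wall sequence: TLB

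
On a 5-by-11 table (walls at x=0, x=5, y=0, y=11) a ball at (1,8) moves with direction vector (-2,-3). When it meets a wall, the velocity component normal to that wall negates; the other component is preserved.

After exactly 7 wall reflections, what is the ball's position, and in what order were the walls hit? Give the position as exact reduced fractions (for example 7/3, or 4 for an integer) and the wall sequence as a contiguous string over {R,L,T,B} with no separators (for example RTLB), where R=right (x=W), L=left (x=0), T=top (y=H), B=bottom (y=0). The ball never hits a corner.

Final position: (1,0)
Wall sequence: LBRLTRB

1. t=1/2 → L at (0,13/2); v=(2,-3)
2. t=13/6 → B at (13/3,0); v=(2,3)
3. t=1/3 → R at (5,1); v=(-2,3)
4. t=5/2 → L at (0,17/2); v=(2,3)
5. t=5/6 → T at (5/3,11); v=(2,-3)
6. t=5/3 → R at (5,6); v=(-2,-3)
7. t=2 → B at (1,0); v=(-2,3)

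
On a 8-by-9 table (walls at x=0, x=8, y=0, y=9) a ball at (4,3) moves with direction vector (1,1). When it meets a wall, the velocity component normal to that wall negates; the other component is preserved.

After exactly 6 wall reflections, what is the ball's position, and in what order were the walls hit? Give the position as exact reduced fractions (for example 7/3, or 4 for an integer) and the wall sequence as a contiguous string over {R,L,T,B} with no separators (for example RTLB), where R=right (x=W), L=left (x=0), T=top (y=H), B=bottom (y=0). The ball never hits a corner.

1. t=4 → R at (8,7); v=(-1,1)
2. t=2 → T at (6,9); v=(-1,-1)
3. t=6 → L at (0,3); v=(1,-1)
4. t=3 → B at (3,0); v=(1,1)
5. t=5 → R at (8,5); v=(-1,1)
6. t=4 → T at (4,9); v=(-1,-1)

Final position: (4,9)
Wall sequence: RTLBRT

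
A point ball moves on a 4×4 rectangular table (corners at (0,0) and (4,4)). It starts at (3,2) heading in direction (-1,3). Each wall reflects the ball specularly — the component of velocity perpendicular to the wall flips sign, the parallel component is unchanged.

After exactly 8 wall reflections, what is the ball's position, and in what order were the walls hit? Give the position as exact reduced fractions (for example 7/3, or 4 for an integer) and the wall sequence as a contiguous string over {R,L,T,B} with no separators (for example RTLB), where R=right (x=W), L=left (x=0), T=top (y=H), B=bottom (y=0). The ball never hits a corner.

Final position: (11/3,0)
Wall sequence: TBLTBTRB

1. t=2/3 → T at (7/3,4); v=(-1,-3)
2. t=4/3 → B at (1,0); v=(-1,3)
3. t=1 → L at (0,3); v=(1,3)
4. t=1/3 → T at (1/3,4); v=(1,-3)
5. t=4/3 → B at (5/3,0); v=(1,3)
6. t=4/3 → T at (3,4); v=(1,-3)
7. t=1 → R at (4,1); v=(-1,-3)
8. t=1/3 → B at (11/3,0); v=(-1,3)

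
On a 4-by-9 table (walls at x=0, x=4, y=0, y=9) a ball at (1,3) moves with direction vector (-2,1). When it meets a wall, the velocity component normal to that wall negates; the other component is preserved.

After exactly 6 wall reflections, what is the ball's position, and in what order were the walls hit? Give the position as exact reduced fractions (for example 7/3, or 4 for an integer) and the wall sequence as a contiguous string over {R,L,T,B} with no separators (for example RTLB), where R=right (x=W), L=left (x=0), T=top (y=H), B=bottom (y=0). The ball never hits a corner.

1. t=1/2 → L at (0,7/2); v=(2,1)
2. t=2 → R at (4,11/2); v=(-2,1)
3. t=2 → L at (0,15/2); v=(2,1)
4. t=3/2 → T at (3,9); v=(2,-1)
5. t=1/2 → R at (4,17/2); v=(-2,-1)
6. t=2 → L at (0,13/2); v=(2,-1)

Final position: (0,13/2)
Wall sequence: LRLTRL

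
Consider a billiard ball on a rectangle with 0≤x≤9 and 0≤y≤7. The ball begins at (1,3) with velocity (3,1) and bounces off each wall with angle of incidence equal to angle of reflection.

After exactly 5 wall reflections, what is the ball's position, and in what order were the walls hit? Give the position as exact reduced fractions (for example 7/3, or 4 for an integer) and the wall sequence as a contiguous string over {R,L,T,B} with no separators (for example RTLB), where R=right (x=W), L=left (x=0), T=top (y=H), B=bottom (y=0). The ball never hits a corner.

Final position: (2,0)
Wall sequence: RTLRB

1. t=8/3 → R at (9,17/3); v=(-3,1)
2. t=4/3 → T at (5,7); v=(-3,-1)
3. t=5/3 → L at (0,16/3); v=(3,-1)
4. t=3 → R at (9,7/3); v=(-3,-1)
5. t=7/3 → B at (2,0); v=(-3,1)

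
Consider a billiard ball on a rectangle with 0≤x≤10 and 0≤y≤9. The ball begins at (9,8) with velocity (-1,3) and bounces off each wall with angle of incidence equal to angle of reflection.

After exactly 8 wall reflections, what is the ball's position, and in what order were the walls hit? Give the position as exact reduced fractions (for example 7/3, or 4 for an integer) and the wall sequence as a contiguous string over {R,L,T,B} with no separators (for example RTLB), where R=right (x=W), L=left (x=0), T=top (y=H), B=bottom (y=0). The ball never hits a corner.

1. t=1/3 → T at (26/3,9); v=(-1,-3)
2. t=3 → B at (17/3,0); v=(-1,3)
3. t=3 → T at (8/3,9); v=(-1,-3)
4. t=8/3 → L at (0,1); v=(1,-3)
5. t=1/3 → B at (1/3,0); v=(1,3)
6. t=3 → T at (10/3,9); v=(1,-3)
7. t=3 → B at (19/3,0); v=(1,3)
8. t=3 → T at (28/3,9); v=(1,-3)

Final position: (28/3,9)
Wall sequence: TBTLBTBT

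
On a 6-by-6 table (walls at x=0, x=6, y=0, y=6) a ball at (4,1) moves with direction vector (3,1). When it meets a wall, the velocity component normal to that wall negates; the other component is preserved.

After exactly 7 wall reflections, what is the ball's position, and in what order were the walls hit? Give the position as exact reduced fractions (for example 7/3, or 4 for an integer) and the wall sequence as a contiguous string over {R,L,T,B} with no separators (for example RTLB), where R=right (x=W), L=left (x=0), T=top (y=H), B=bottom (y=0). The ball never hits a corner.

1. t=2/3 → R at (6,5/3); v=(-3,1)
2. t=2 → L at (0,11/3); v=(3,1)
3. t=2 → R at (6,17/3); v=(-3,1)
4. t=1/3 → T at (5,6); v=(-3,-1)
5. t=5/3 → L at (0,13/3); v=(3,-1)
6. t=2 → R at (6,7/3); v=(-3,-1)
7. t=2 → L at (0,1/3); v=(3,-1)

Final position: (0,1/3)
Wall sequence: RLRTLRL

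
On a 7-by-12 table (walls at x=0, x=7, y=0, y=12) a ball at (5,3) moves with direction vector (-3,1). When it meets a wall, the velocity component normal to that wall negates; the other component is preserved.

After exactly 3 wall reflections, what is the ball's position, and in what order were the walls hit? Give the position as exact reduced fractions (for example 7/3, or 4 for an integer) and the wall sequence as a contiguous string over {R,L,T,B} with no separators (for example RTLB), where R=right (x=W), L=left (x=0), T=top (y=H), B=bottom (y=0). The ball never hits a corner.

1. t=5/3 → L at (0,14/3); v=(3,1)
2. t=7/3 → R at (7,7); v=(-3,1)
3. t=7/3 → L at (0,28/3); v=(3,1)

Final position: (0,28/3)
Wall sequence: LRL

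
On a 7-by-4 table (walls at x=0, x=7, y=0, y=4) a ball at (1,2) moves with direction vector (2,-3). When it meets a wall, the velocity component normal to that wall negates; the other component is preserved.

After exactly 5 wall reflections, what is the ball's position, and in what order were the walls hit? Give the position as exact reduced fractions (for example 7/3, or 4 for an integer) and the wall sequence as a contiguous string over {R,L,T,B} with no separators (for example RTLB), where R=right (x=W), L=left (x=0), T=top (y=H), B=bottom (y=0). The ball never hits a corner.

Final position: (11/3,4)
Wall sequence: BTRBT

1. t=2/3 → B at (7/3,0); v=(2,3)
2. t=4/3 → T at (5,4); v=(2,-3)
3. t=1 → R at (7,1); v=(-2,-3)
4. t=1/3 → B at (19/3,0); v=(-2,3)
5. t=4/3 → T at (11/3,4); v=(-2,-3)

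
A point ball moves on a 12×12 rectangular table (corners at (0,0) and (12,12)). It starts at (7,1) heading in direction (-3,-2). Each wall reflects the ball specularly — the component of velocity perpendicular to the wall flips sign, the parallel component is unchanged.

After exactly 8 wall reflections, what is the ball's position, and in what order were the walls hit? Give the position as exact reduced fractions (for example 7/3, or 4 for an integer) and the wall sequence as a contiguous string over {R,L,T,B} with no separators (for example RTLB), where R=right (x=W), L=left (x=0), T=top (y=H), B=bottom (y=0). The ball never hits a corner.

1. t=1/2 → B at (11/2,0); v=(-3,2)
2. t=11/6 → L at (0,11/3); v=(3,2)
3. t=4 → R at (12,35/3); v=(-3,2)
4. t=1/6 → T at (23/2,12); v=(-3,-2)
5. t=23/6 → L at (0,13/3); v=(3,-2)
6. t=13/6 → B at (13/2,0); v=(3,2)
7. t=11/6 → R at (12,11/3); v=(-3,2)
8. t=4 → L at (0,35/3); v=(3,2)

Final position: (0,35/3)
Wall sequence: BLRTLBRL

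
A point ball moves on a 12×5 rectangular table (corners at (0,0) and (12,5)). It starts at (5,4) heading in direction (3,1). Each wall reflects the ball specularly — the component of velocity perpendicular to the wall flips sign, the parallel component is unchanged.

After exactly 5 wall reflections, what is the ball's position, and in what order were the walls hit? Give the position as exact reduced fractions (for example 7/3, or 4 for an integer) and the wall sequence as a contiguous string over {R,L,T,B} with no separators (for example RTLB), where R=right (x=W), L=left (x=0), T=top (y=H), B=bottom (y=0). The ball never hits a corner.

1. t=1 → T at (8,5); v=(3,-1)
2. t=4/3 → R at (12,11/3); v=(-3,-1)
3. t=11/3 → B at (1,0); v=(-3,1)
4. t=1/3 → L at (0,1/3); v=(3,1)
5. t=4 → R at (12,13/3); v=(-3,1)

Final position: (12,13/3)
Wall sequence: TRBLR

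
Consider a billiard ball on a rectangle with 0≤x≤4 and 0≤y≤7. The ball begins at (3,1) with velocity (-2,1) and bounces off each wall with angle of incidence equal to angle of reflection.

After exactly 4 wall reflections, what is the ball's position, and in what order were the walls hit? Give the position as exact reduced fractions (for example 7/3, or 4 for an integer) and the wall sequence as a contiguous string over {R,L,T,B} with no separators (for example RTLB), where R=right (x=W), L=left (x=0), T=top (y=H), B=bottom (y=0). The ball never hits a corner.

1. t=3/2 → L at (0,5/2); v=(2,1)
2. t=2 → R at (4,9/2); v=(-2,1)
3. t=2 → L at (0,13/2); v=(2,1)
4. t=1/2 → T at (1,7); v=(2,-1)

Final position: (1,7)
Wall sequence: LRLT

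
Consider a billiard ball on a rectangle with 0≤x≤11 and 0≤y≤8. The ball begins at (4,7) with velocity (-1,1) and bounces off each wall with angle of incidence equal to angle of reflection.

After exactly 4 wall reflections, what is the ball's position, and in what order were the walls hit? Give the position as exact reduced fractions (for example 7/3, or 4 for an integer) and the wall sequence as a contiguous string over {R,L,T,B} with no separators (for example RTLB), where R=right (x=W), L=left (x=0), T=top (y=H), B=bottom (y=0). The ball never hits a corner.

1. t=1 → T at (3,8); v=(-1,-1)
2. t=3 → L at (0,5); v=(1,-1)
3. t=5 → B at (5,0); v=(1,1)
4. t=6 → R at (11,6); v=(-1,1)

Final position: (11,6)
Wall sequence: TLBR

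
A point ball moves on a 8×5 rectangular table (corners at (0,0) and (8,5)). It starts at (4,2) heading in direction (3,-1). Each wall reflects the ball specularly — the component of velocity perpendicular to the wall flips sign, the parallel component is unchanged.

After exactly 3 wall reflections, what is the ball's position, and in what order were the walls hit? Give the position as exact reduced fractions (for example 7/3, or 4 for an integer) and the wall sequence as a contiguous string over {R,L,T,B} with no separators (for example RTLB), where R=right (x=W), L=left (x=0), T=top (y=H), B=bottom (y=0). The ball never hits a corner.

Final position: (0,2)
Wall sequence: RBL

1. t=4/3 → R at (8,2/3); v=(-3,-1)
2. t=2/3 → B at (6,0); v=(-3,1)
3. t=2 → L at (0,2); v=(3,1)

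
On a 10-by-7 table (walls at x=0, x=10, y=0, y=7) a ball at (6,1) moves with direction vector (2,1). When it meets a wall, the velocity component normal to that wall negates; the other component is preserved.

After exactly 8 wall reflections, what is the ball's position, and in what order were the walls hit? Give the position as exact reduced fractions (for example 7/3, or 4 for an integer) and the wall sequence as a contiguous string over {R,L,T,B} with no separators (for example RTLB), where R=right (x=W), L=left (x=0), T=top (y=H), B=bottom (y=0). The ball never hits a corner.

Final position: (10,5)
Wall sequence: RTLRBLTR

1. t=2 → R at (10,3); v=(-2,1)
2. t=4 → T at (2,7); v=(-2,-1)
3. t=1 → L at (0,6); v=(2,-1)
4. t=5 → R at (10,1); v=(-2,-1)
5. t=1 → B at (8,0); v=(-2,1)
6. t=4 → L at (0,4); v=(2,1)
7. t=3 → T at (6,7); v=(2,-1)
8. t=2 → R at (10,5); v=(-2,-1)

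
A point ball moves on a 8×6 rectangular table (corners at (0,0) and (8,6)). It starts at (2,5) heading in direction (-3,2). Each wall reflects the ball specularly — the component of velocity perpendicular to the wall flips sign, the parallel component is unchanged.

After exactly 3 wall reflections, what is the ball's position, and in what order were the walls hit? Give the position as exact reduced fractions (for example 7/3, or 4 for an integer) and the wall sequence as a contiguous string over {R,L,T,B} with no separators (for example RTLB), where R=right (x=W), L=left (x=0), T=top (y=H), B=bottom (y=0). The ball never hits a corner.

1. t=1/2 → T at (1/2,6); v=(-3,-2)
2. t=1/6 → L at (0,17/3); v=(3,-2)
3. t=8/3 → R at (8,1/3); v=(-3,-2)

Final position: (8,1/3)
Wall sequence: TLR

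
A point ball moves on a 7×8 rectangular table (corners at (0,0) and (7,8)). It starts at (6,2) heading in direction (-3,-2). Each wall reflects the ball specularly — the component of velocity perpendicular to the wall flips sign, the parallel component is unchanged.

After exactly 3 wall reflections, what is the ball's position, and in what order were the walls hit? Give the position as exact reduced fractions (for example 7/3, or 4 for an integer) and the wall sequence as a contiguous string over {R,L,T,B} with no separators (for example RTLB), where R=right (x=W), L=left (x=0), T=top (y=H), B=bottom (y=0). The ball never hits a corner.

1. t=1 → B at (3,0); v=(-3,2)
2. t=1 → L at (0,2); v=(3,2)
3. t=7/3 → R at (7,20/3); v=(-3,2)

Final position: (7,20/3)
Wall sequence: BLR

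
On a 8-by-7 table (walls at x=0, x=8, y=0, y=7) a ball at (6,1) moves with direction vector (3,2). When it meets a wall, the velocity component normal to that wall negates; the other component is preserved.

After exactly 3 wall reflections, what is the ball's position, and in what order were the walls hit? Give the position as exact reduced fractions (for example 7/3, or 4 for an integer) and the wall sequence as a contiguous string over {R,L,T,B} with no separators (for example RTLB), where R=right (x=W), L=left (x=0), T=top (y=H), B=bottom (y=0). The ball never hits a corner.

1. t=2/3 → R at (8,7/3); v=(-3,2)
2. t=7/3 → T at (1,7); v=(-3,-2)
3. t=1/3 → L at (0,19/3); v=(3,-2)

Final position: (0,19/3)
Wall sequence: RTL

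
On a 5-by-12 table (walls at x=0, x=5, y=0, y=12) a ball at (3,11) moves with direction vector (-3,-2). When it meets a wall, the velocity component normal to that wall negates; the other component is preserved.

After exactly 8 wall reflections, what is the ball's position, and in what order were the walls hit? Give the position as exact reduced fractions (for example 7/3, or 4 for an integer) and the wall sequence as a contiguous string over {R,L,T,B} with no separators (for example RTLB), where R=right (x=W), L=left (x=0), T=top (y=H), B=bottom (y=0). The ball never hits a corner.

1. t=1 → L at (0,9); v=(3,-2)
2. t=5/3 → R at (5,17/3); v=(-3,-2)
3. t=5/3 → L at (0,7/3); v=(3,-2)
4. t=7/6 → B at (7/2,0); v=(3,2)
5. t=1/2 → R at (5,1); v=(-3,2)
6. t=5/3 → L at (0,13/3); v=(3,2)
7. t=5/3 → R at (5,23/3); v=(-3,2)
8. t=5/3 → L at (0,11); v=(3,2)

Final position: (0,11)
Wall sequence: LRLBRLRL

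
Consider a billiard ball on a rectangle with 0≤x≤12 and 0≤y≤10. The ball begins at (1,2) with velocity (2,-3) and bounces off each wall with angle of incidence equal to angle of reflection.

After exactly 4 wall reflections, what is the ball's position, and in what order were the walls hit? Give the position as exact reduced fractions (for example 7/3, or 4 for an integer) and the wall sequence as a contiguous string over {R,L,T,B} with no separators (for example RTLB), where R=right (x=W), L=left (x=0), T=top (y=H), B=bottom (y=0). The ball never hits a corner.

1. t=2/3 → B at (7/3,0); v=(2,3)
2. t=10/3 → T at (9,10); v=(2,-3)
3. t=3/2 → R at (12,11/2); v=(-2,-3)
4. t=11/6 → B at (25/3,0); v=(-2,3)

Final position: (25/3,0)
Wall sequence: BTRB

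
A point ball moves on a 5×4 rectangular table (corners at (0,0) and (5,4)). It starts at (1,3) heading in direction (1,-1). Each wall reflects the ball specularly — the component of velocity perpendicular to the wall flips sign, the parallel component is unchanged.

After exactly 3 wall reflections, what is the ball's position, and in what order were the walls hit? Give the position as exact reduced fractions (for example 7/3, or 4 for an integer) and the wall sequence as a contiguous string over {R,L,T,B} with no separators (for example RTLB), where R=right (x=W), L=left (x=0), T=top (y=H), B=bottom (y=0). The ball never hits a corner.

1. t=3 → B at (4,0); v=(1,1)
2. t=1 → R at (5,1); v=(-1,1)
3. t=3 → T at (2,4); v=(-1,-1)

Final position: (2,4)
Wall sequence: BRT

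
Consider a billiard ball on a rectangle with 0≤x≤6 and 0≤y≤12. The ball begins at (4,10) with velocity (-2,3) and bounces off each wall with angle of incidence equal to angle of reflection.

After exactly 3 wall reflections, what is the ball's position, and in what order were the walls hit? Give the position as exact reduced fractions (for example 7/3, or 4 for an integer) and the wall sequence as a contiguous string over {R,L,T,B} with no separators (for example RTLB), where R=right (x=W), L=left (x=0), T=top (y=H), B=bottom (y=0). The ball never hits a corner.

1. t=2/3 → T at (8/3,12); v=(-2,-3)
2. t=4/3 → L at (0,8); v=(2,-3)
3. t=8/3 → B at (16/3,0); v=(2,3)

Final position: (16/3,0)
Wall sequence: TLB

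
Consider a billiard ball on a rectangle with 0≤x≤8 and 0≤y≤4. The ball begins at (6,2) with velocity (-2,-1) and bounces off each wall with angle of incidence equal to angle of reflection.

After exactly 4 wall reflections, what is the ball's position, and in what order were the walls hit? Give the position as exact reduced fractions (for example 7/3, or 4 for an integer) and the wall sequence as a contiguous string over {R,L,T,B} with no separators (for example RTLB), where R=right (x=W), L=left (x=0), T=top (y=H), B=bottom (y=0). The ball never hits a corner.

Final position: (8,3)
Wall sequence: BLTR

1. t=2 → B at (2,0); v=(-2,1)
2. t=1 → L at (0,1); v=(2,1)
3. t=3 → T at (6,4); v=(2,-1)
4. t=1 → R at (8,3); v=(-2,-1)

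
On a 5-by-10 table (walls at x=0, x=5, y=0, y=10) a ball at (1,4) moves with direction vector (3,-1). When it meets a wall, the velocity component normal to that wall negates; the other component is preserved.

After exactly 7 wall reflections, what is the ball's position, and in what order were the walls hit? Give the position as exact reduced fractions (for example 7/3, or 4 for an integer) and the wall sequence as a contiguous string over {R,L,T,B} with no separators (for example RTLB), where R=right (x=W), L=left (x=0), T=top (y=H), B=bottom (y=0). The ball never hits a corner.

Final position: (0,17/3)
Wall sequence: RLBRLRL

1. t=4/3 → R at (5,8/3); v=(-3,-1)
2. t=5/3 → L at (0,1); v=(3,-1)
3. t=1 → B at (3,0); v=(3,1)
4. t=2/3 → R at (5,2/3); v=(-3,1)
5. t=5/3 → L at (0,7/3); v=(3,1)
6. t=5/3 → R at (5,4); v=(-3,1)
7. t=5/3 → L at (0,17/3); v=(3,1)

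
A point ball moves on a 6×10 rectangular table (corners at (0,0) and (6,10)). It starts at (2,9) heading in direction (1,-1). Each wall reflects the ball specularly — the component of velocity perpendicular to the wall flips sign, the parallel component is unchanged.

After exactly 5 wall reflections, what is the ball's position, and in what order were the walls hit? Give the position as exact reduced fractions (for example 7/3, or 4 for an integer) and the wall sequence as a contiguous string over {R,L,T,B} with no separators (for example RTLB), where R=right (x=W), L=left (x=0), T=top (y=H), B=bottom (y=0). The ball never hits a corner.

Final position: (3,10)
Wall sequence: RBLRT

1. t=4 → R at (6,5); v=(-1,-1)
2. t=5 → B at (1,0); v=(-1,1)
3. t=1 → L at (0,1); v=(1,1)
4. t=6 → R at (6,7); v=(-1,1)
5. t=3 → T at (3,10); v=(-1,-1)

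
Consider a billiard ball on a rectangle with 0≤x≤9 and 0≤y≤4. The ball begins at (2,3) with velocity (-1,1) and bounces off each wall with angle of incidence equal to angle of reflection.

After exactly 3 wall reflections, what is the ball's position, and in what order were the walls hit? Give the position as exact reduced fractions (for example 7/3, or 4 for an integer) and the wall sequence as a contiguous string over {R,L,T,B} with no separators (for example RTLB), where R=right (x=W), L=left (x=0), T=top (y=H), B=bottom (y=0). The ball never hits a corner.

Final position: (3,0)
Wall sequence: TLB

1. t=1 → T at (1,4); v=(-1,-1)
2. t=1 → L at (0,3); v=(1,-1)
3. t=3 → B at (3,0); v=(1,1)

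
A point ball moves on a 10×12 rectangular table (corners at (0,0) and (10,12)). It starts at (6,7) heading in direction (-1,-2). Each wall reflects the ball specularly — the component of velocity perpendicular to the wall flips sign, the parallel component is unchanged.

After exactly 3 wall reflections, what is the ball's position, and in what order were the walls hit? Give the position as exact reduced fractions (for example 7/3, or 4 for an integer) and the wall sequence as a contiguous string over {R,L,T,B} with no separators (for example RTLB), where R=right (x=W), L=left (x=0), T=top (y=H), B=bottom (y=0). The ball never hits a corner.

1. t=7/2 → B at (5/2,0); v=(-1,2)
2. t=5/2 → L at (0,5); v=(1,2)
3. t=7/2 → T at (7/2,12); v=(1,-2)

Final position: (7/2,12)
Wall sequence: BLT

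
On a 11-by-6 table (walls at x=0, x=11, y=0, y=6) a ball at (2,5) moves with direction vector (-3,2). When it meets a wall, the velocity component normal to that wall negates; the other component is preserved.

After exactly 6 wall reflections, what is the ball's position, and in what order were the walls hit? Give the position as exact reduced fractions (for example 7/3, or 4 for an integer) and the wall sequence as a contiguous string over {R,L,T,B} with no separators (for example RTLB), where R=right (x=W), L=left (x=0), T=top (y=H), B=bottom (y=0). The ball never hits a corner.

1. t=1/2 → T at (1/2,6); v=(-3,-2)
2. t=1/6 → L at (0,17/3); v=(3,-2)
3. t=17/6 → B at (17/2,0); v=(3,2)
4. t=5/6 → R at (11,5/3); v=(-3,2)
5. t=13/6 → T at (9/2,6); v=(-3,-2)
6. t=3/2 → L at (0,3); v=(3,-2)

Final position: (0,3)
Wall sequence: TLBRTL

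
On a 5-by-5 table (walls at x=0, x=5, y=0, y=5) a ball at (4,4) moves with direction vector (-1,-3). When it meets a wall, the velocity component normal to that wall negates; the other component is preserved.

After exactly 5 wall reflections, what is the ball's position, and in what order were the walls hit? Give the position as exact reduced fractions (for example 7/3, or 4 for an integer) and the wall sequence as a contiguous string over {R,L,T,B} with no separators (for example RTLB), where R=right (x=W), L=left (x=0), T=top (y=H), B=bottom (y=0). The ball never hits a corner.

1. t=4/3 → B at (8/3,0); v=(-1,3)
2. t=5/3 → T at (1,5); v=(-1,-3)
3. t=1 → L at (0,2); v=(1,-3)
4. t=2/3 → B at (2/3,0); v=(1,3)
5. t=5/3 → T at (7/3,5); v=(1,-3)

Final position: (7/3,5)
Wall sequence: BTLBT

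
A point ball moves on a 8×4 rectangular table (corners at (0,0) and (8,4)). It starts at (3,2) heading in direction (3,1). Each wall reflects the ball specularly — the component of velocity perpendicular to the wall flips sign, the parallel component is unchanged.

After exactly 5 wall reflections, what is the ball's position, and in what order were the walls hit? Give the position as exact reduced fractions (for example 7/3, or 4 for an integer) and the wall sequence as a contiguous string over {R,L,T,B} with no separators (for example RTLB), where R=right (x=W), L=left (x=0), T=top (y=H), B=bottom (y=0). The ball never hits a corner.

1. t=5/3 → R at (8,11/3); v=(-3,1)
2. t=1/3 → T at (7,4); v=(-3,-1)
3. t=7/3 → L at (0,5/3); v=(3,-1)
4. t=5/3 → B at (5,0); v=(3,1)
5. t=1 → R at (8,1); v=(-3,1)

Final position: (8,1)
Wall sequence: RTLBR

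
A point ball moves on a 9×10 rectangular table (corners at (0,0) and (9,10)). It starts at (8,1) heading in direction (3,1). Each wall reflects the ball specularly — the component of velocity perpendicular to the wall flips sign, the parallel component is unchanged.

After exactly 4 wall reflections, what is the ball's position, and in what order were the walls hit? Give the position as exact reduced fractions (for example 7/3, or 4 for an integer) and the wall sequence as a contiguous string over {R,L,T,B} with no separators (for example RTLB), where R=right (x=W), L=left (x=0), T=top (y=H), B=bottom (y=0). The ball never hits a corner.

Final position: (1,10)
Wall sequence: RLRT

1. t=1/3 → R at (9,4/3); v=(-3,1)
2. t=3 → L at (0,13/3); v=(3,1)
3. t=3 → R at (9,22/3); v=(-3,1)
4. t=8/3 → T at (1,10); v=(-3,-1)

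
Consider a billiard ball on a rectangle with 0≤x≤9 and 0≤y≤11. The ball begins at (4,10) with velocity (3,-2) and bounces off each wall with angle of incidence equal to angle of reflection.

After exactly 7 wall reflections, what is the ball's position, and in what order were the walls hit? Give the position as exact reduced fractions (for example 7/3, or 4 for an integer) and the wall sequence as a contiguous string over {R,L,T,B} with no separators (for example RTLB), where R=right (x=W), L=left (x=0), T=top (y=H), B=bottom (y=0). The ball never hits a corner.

1. t=5/3 → R at (9,20/3); v=(-3,-2)
2. t=3 → L at (0,2/3); v=(3,-2)
3. t=1/3 → B at (1,0); v=(3,2)
4. t=8/3 → R at (9,16/3); v=(-3,2)
5. t=17/6 → T at (1/2,11); v=(-3,-2)
6. t=1/6 → L at (0,32/3); v=(3,-2)
7. t=3 → R at (9,14/3); v=(-3,-2)

Final position: (9,14/3)
Wall sequence: RLBRTLR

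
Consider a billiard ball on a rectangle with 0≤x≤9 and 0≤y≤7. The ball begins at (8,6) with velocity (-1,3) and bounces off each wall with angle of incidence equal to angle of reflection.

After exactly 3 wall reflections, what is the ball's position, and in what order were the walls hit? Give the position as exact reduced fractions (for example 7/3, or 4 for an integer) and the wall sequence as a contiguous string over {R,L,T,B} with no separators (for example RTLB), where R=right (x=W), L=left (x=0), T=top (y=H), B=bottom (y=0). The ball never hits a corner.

1. t=1/3 → T at (23/3,7); v=(-1,-3)
2. t=7/3 → B at (16/3,0); v=(-1,3)
3. t=7/3 → T at (3,7); v=(-1,-3)

Final position: (3,7)
Wall sequence: TBT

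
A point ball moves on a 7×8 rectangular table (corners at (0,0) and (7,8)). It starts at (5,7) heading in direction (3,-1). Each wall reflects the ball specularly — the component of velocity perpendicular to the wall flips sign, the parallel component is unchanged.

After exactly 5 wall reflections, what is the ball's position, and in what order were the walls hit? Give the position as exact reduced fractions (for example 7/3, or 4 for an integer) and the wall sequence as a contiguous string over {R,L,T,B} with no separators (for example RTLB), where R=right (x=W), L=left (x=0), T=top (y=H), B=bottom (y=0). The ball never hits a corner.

1. t=2/3 → R at (7,19/3); v=(-3,-1)
2. t=7/3 → L at (0,4); v=(3,-1)
3. t=7/3 → R at (7,5/3); v=(-3,-1)
4. t=5/3 → B at (2,0); v=(-3,1)
5. t=2/3 → L at (0,2/3); v=(3,1)

Final position: (0,2/3)
Wall sequence: RLRBL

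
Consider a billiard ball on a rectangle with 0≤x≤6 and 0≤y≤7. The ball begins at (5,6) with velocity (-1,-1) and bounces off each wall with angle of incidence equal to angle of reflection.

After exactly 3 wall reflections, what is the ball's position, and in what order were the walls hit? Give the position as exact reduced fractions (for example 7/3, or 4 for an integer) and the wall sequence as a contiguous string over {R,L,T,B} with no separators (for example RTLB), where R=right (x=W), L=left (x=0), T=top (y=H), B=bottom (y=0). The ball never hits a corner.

1. t=5 → L at (0,1); v=(1,-1)
2. t=1 → B at (1,0); v=(1,1)
3. t=5 → R at (6,5); v=(-1,1)

Final position: (6,5)
Wall sequence: LBR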